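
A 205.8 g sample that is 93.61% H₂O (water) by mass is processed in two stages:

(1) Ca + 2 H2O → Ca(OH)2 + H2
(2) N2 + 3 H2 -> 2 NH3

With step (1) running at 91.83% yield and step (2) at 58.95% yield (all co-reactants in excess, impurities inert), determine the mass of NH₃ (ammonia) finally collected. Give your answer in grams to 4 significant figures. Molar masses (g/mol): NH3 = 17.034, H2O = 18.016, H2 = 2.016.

Pure H2O = 205.8 × 0.9361 = 192.65 g.
n(H2O) = 192.65 / 18.016 = 10.693 mol.
Step 1 (H2O:H2 = 2:1): theoretical n(H2) = 5.3466 mol; at 91.83% yield, n(H2) = 4.9098 mol.
Step 2 (H2:NH3 = 3:2): theoretical n(NH3) = 3.2732 mol, so theoretical mass = 3.2732 × 17.034 = 55.756 g.
At 58.95% yield, actual mass of NH3 = 55.756 × 0.5895 = 32.868 g.

32.87 g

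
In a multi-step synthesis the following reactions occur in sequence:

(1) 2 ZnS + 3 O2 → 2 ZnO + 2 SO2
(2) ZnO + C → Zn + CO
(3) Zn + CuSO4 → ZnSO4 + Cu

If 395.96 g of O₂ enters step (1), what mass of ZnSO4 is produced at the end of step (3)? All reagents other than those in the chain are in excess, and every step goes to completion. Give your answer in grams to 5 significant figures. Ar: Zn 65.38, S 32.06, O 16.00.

M(O2) = 2(16.00) = 32.00 g/mol.
M(ZnSO4) = 65.38 + 32.06 + 4(16.00) = 161.44 g/mol.
n(O2) = 395.96 / 32.00 = 12.3737 mol.
Reaction (1): O2→ZnO ratio 3:2 ⇒ n(ZnO) = 8.24917 mol.
Reaction (2): ZnO→Zn ratio 1:1 ⇒ n(Zn) = 8.24917 mol.
Reaction (3): Zn→ZnSO4 ratio 1:1 ⇒ n(ZnSO4) = 8.24917 mol.
Mass of ZnSO4 = 8.24917 × 161.44 = 1331.75 g.

1331.7 g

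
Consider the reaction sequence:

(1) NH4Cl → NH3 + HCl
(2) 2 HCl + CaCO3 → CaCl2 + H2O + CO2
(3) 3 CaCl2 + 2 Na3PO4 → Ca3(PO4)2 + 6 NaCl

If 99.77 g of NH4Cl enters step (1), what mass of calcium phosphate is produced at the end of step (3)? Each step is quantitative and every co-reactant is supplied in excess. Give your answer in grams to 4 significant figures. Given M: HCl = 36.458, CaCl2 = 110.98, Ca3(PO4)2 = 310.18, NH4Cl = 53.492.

n(NH4Cl) = 99.77 / 53.492 = 1.8651 mol.
Reaction (1): NH4Cl→HCl ratio 1:1 ⇒ n(HCl) = 1.8651 mol.
Reaction (2): HCl→CaCl2 ratio 2:1 ⇒ n(CaCl2) = 0.93257 mol.
Reaction (3): CaCl2→Ca3(PO4)2 ratio 3:1 ⇒ n(Ca3(PO4)2) = 0.31086 mol.
Mass of Ca3(PO4)2 = 0.31086 × 310.18 = 96.421 g.

96.42 g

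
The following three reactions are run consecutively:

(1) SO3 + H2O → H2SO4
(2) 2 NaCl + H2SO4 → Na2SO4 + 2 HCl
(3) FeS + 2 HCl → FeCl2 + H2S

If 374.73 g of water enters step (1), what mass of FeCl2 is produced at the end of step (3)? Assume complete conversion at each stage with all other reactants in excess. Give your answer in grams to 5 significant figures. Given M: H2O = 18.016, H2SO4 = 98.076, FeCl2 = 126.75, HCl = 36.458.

n(H2O) = 374.73 / 18.016 = 20.7998 mol.
Reaction (1): H2O→H2SO4 ratio 1:1 ⇒ n(H2SO4) = 20.7998 mol.
Reaction (2): H2SO4→HCl ratio 1:2 ⇒ n(HCl) = 41.5997 mol.
Reaction (3): HCl→FeCl2 ratio 2:1 ⇒ n(FeCl2) = 20.7998 mol.
Mass of FeCl2 = 20.7998 × 126.75 = 2636.38 g.

2636.4 g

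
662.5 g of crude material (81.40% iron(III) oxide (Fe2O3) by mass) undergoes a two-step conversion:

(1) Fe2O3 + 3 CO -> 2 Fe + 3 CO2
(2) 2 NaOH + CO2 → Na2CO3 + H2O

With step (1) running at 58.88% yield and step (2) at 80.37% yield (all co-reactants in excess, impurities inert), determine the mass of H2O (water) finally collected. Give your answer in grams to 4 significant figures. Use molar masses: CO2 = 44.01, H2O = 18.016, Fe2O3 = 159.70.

Pure Fe2O3 = 662.5 × 0.8140 = 539.28 g.
n(Fe2O3) = 539.28 / 159.70 = 3.3768 mol.
Step 1 (Fe2O3:CO2 = 1:3): theoretical n(CO2) = 10.130 mol; at 58.88% yield, n(CO2) = 5.9648 mol.
Step 2 (CO2:H2O = 1:1): theoretical n(H2O) = 5.9648 mol, so theoretical mass = 5.9648 × 18.016 = 107.46 g.
At 80.37% yield, actual mass of H2O = 107.46 × 0.8037 = 86.367 g.

86.37 g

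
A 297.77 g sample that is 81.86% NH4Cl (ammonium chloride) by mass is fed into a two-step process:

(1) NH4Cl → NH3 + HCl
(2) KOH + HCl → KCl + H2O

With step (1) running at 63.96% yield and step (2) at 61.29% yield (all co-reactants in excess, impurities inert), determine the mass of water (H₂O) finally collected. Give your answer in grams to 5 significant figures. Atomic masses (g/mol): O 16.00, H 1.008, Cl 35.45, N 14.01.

Pure NH4Cl = 297.77 × 0.8186 = 243.755 g.
M(NH4Cl) = 14.01 + 4(1.008) + 35.45 = 53.492 g/mol.
M(H2O) = 2(1.008) + 16.00 = 18.016 g/mol.
n(NH4Cl) = 243.755 / 53.492 = 4.55684 mol.
Step 1 (NH4Cl:HCl = 1:1): theoretical n(HCl) = 4.55684 mol; at 63.96% yield, n(HCl) = 2.91456 mol.
Step 2 (HCl:H2O = 1:1): theoretical n(H2O) = 2.91456 mol, so theoretical mass = 2.91456 × 18.016 = 52.5086 g.
At 61.29% yield, actual mass of H2O = 52.5086 × 0.6129 = 32.1825 g.

32.183 g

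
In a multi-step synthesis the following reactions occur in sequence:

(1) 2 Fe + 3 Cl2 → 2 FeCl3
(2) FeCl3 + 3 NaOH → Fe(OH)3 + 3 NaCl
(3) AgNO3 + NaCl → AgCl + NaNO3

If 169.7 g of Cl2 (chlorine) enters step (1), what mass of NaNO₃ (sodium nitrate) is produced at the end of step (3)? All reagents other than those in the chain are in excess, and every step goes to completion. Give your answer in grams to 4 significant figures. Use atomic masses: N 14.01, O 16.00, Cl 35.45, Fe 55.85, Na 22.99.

M(Cl2) = 2(35.45) = 70.90 g/mol.
M(NaNO3) = 22.99 + 14.01 + 3(16.00) = 85.00 g/mol.
n(Cl2) = 169.7 / 70.90 = 2.3935 mol.
Reaction (1): Cl2→FeCl3 ratio 3:2 ⇒ n(FeCl3) = 1.5957 mol.
Reaction (2): FeCl3→NaCl ratio 1:3 ⇒ n(NaCl) = 4.7870 mol.
Reaction (3): NaCl→NaNO3 ratio 1:1 ⇒ n(NaNO3) = 4.7870 mol.
Mass of NaNO3 = 4.7870 × 85.00 = 406.90 g.

406.9 g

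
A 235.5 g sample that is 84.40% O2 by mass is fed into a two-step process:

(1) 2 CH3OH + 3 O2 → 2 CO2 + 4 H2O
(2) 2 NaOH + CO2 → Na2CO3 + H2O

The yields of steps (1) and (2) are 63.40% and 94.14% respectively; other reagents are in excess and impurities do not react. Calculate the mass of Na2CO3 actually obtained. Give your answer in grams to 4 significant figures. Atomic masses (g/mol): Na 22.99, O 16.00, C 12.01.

Pure O2 = 235.5 × 0.8440 = 198.76 g.
M(O2) = 2(16.00) = 32.00 g/mol.
M(Na2CO3) = 2(22.99) + 12.01 + 3(16.00) = 105.99 g/mol.
n(O2) = 198.76 / 32.00 = 6.2113 mol.
Step 1 (O2:CO2 = 3:2): theoretical n(CO2) = 4.1409 mol; at 63.40% yield, n(CO2) = 2.6253 mol.
Step 2 (CO2:Na2CO3 = 1:1): theoretical n(Na2CO3) = 2.6253 mol, so theoretical mass = 2.6253 × 105.99 = 278.26 g.
At 94.14% yield, actual mass of Na2CO3 = 278.26 × 0.9414 = 261.95 g.

262.0 g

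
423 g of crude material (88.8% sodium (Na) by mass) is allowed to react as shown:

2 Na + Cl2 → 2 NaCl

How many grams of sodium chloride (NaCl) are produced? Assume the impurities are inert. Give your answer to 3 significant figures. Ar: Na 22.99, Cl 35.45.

955 g

Mass of pure Na = 423 g × 0.888 = 375.6 g.
M(Na) = 22.99 g/mol.
M(NaCl) = 22.99 + 35.45 = 58.44 g/mol.
n(Na) = 375.6 g / 22.99 g/mol = 16.34 mol.
From the equation the Na:NaCl mole ratio is 2:2, so n(NaCl) = 16.34 × 2/2 = 16.34 mol.
Mass of NaCl = 16.34 mol × 58.44 g/mol = 954.8 g.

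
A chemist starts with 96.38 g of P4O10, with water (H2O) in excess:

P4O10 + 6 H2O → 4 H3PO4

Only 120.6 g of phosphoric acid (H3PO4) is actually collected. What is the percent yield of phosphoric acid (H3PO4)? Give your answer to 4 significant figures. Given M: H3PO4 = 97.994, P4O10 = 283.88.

n(P4O10) = 96.380 g / 283.88 g/mol = 0.33951 mol.
From the equation the P4O10:H3PO4 mole ratio is 1:4, so n(H3PO4) = 0.33951 × 4/1 = 1.3580 mol.
Mass of H3PO4 = 1.3580 mol × 97.994 g/mol = 133.08 g.
This is the theoretical yield. Percent yield = 120.6 g / 133.08 g × 100% = 90.622%.

90.62 %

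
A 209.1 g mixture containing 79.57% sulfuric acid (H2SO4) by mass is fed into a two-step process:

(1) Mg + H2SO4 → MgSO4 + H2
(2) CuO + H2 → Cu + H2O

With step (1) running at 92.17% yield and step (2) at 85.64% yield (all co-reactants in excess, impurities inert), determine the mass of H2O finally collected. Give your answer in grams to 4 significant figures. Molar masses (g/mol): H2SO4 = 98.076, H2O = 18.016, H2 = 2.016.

24.12 g

Pure H2SO4 = 209.1 × 0.7957 = 166.38 g.
n(H2SO4) = 166.38 / 98.076 = 1.6964 mol.
Step 1 (H2SO4:H2 = 1:1): theoretical n(H2) = 1.6964 mol; at 92.17% yield, n(H2) = 1.5636 mol.
Step 2 (H2:H2O = 1:1): theoretical n(H2O) = 1.5636 mol, so theoretical mass = 1.5636 × 18.016 = 28.170 g.
At 85.64% yield, actual mass of H2O = 28.170 × 0.8564 = 24.125 g.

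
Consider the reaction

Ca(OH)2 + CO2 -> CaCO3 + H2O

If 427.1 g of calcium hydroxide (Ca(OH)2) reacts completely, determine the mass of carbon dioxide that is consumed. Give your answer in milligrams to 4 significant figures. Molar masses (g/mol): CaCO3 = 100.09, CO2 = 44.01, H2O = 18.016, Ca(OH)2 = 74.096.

253700 mg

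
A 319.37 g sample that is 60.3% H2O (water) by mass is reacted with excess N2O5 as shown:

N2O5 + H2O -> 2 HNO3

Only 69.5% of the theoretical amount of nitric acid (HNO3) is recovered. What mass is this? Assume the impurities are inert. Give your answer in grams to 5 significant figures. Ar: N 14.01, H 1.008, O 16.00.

Pure H2O available = 319.37 g × 0.603 = 192.580 g.
M(H2O) = 2(1.008) + 16.00 = 18.016 g/mol.
M(HNO3) = 1.008 + 14.01 + 3(16.00) = 63.018 g/mol.
n(H2O) = 192.580 g / 18.016 g/mol = 10.6894 mol.
From the equation the H2O:HNO3 mole ratio is 1:2, so n(HNO3) = 10.6894 × 2/1 = 21.3788 mol.
Mass of HNO3 = 21.3788 mol × 63.018 g/mol = 1347.25 g.
Actual mass collected = 1347.25 g × 0.695 = 936.338 g.

936.34 g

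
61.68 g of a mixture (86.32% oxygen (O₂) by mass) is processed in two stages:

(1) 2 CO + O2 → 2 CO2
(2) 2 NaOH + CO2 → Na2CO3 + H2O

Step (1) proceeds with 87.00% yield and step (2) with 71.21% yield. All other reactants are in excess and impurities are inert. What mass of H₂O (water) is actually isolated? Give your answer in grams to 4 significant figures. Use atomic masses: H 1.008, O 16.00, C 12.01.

Pure O2 = 61.68 × 0.8632 = 53.242 g.
M(O2) = 2(16.00) = 32.00 g/mol.
M(H2O) = 2(1.008) + 16.00 = 18.016 g/mol.
n(O2) = 53.242 / 32.00 = 1.6638 mol.
Step 1 (O2:CO2 = 1:2): theoretical n(CO2) = 3.3276 mol; at 87.00% yield, n(CO2) = 2.8950 mol.
Step 2 (CO2:H2O = 1:1): theoretical n(H2O) = 2.8950 mol, so theoretical mass = 2.8950 × 18.016 = 52.157 g.
At 71.21% yield, actual mass of H2O = 52.157 × 0.7121 = 37.141 g.

37.14 g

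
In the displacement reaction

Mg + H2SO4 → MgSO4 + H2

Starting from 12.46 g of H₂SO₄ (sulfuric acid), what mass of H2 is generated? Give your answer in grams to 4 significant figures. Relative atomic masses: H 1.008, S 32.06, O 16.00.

M(H2SO4) = 2(1.008) + 32.06 + 4(16.00) = 98.076 g/mol.
M(H2) = 2(1.008) = 2.016 g/mol.
n(H2SO4) = 12.460 g / 98.076 g/mol = 0.12704 mol.
From the equation the H2SO4:H2 mole ratio is 1:1, so n(H2) = 0.12704 × 1/1 = 0.12704 mol.
Mass of H2 = 0.12704 mol × 2.016 g/mol = 0.25612 g.

0.2561 g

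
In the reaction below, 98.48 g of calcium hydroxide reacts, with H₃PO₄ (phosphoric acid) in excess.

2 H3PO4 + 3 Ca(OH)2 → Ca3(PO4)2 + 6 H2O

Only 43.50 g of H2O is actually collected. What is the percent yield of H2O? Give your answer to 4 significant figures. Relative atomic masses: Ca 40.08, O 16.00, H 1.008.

M(Ca(OH)2) = 40.08 + 2(16.00) + 2(1.008) = 74.096 g/mol.
M(H2O) = 2(1.008) + 16.00 = 18.016 g/mol.
n(Ca(OH)2) = 98.480 g / 74.096 g/mol = 1.3291 mol.
From the equation the Ca(OH)2:H2O mole ratio is 3:6, so n(H2O) = 1.3291 × 6/3 = 2.6582 mol.
Mass of H2O = 2.6582 mol × 18.016 g/mol = 47.890 g.
This is the theoretical yield. Percent yield = 43.50 g / 47.890 g × 100% = 90.834%.

90.83 %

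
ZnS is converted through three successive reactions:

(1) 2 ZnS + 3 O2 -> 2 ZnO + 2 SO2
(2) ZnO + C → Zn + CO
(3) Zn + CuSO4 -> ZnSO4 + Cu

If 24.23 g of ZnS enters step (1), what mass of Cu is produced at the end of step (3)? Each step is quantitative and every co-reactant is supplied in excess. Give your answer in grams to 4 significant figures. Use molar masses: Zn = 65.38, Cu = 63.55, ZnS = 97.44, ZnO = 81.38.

n(ZnS) = 24.23 / 97.44 = 0.24867 mol.
Reaction (1): ZnS→ZnO ratio 2:2 ⇒ n(ZnO) = 0.24867 mol.
Reaction (2): ZnO→Zn ratio 1:1 ⇒ n(Zn) = 0.24867 mol.
Reaction (3): Zn→Cu ratio 1:1 ⇒ n(Cu) = 0.24867 mol.
Mass of Cu = 0.24867 × 63.55 = 15.803 g.

15.80 g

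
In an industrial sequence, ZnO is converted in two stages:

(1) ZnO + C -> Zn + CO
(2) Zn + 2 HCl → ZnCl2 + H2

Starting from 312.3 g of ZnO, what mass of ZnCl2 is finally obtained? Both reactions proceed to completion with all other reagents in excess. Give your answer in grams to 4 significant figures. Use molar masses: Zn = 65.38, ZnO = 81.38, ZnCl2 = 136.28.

n(ZnO) = 312.30 / 81.38 = 3.8376 mol.
Step 1 gives a 1:1 ratio of ZnO to Zn, so n(Zn) = 3.8376 mol.
In step 2 the Zn:ZnCl2 ratio is 1:1, so n(ZnCl2) = 3.8376 mol.
Mass of ZnCl2 = 3.8376 × 136.28 = 522.98 g.

523.0 g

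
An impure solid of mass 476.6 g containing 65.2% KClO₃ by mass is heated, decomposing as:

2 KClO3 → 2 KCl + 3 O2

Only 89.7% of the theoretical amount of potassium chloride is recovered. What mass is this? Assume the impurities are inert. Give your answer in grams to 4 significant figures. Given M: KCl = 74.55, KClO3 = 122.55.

169.6 g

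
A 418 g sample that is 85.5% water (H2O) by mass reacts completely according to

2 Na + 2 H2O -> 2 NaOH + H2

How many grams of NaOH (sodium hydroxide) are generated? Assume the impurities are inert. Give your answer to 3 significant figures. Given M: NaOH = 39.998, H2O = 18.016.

Mass of pure H2O = 418 g × 0.855 = 357.4 g.
n(H2O) = 357.4 g / 18.016 g/mol = 19.84 mol.
From the equation the H2O:NaOH mole ratio is 2:2, so n(NaOH) = 19.84 × 2/2 = 19.84 mol.
Mass of NaOH = 19.84 mol × 39.998 g/mol = 793.5 g.

793 g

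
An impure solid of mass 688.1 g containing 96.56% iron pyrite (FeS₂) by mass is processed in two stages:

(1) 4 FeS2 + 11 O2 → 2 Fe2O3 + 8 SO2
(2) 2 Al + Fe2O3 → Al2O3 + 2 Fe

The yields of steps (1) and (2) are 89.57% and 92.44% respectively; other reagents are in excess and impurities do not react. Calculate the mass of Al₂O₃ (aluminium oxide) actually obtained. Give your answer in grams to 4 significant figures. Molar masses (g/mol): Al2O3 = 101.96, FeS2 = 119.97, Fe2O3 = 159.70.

233.8 g

Pure FeS2 = 688.1 × 0.9656 = 664.43 g.
n(FeS2) = 664.43 / 119.97 = 5.5383 mol.
Step 1 (FeS2:Fe2O3 = 4:2): theoretical n(Fe2O3) = 2.7691 mol; at 89.57% yield, n(Fe2O3) = 2.4803 mol.
Step 2 (Fe2O3:Al2O3 = 1:1): theoretical n(Al2O3) = 2.4803 mol, so theoretical mass = 2.4803 × 101.96 = 252.89 g.
At 92.44% yield, actual mass of Al2O3 = 252.89 × 0.9244 = 233.78 g.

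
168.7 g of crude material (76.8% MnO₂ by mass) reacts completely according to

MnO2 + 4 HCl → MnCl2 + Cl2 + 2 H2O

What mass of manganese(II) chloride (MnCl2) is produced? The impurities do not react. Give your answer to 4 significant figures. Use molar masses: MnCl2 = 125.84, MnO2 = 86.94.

Mass of pure MnO2 = 168.7 g × 0.768 = 129.56 g.
n(MnO2) = 129.56 g / 86.94 g/mol = 1.4902 mol.
From the equation the MnO2:MnCl2 mole ratio is 1:1, so n(MnCl2) = 1.4902 × 1/1 = 1.4902 mol.
Mass of MnCl2 = 1.4902 mol × 125.84 g/mol = 187.53 g.

187.5 g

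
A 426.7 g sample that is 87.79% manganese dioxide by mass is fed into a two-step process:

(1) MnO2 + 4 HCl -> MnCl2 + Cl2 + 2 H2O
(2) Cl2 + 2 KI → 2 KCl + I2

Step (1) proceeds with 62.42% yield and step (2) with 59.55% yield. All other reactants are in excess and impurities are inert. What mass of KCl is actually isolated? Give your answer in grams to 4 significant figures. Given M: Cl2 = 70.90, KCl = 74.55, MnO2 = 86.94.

Pure MnO2 = 426.7 × 0.8779 = 374.60 g.
n(MnO2) = 374.60 / 86.94 = 4.3087 mol.
Step 1 (MnO2:Cl2 = 1:1): theoretical n(Cl2) = 4.3087 mol; at 62.42% yield, n(Cl2) = 2.6895 mol.
Step 2 (Cl2:KCl = 1:2): theoretical n(KCl) = 5.3790 mol, so theoretical mass = 5.3790 × 74.55 = 401.00 g.
At 59.55% yield, actual mass of KCl = 401.00 × 0.5955 = 238.80 g.

238.8 g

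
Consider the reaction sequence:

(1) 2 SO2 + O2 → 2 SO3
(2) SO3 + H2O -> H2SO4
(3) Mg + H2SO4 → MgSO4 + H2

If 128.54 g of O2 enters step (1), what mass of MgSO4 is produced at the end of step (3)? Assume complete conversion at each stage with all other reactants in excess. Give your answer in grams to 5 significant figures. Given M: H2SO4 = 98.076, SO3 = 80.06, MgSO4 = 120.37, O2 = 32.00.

n(O2) = 128.54 / 32.00 = 4.01687 mol.
Reaction (1): O2→SO3 ratio 1:2 ⇒ n(SO3) = 8.03375 mol.
Reaction (2): SO3→H2SO4 ratio 1:1 ⇒ n(H2SO4) = 8.03375 mol.
Reaction (3): H2SO4→MgSO4 ratio 1:1 ⇒ n(MgSO4) = 8.03375 mol.
Mass of MgSO4 = 8.03375 × 120.37 = 967.022 g.

967.02 g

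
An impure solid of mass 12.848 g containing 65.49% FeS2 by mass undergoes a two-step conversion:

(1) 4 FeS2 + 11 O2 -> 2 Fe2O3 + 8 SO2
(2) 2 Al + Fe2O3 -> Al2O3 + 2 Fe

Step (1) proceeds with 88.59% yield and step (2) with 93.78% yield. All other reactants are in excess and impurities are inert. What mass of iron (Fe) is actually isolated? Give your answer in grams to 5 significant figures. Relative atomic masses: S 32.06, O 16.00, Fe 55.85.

3.2543 g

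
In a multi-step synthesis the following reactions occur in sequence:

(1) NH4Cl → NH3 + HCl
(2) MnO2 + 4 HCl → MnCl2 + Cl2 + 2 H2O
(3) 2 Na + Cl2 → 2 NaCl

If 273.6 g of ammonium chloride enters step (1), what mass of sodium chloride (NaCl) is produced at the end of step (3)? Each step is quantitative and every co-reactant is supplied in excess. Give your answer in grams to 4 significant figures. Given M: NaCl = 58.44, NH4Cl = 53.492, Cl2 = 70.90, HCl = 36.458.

149.5 g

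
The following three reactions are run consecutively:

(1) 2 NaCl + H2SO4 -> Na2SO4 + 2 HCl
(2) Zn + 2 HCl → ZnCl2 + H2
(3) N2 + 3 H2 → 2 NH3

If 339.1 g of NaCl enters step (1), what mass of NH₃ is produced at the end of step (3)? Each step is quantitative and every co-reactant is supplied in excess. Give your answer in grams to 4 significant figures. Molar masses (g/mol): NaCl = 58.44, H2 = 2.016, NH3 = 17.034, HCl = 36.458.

n(NaCl) = 339.1 / 58.44 = 5.8025 mol.
Reaction (1): NaCl→HCl ratio 2:2 ⇒ n(HCl) = 5.8025 mol.
Reaction (2): HCl→H2 ratio 2:1 ⇒ n(H2) = 2.9013 mol.
Reaction (3): H2→NH3 ratio 3:2 ⇒ n(NH3) = 1.9342 mol.
Mass of NH3 = 1.9342 × 17.034 = 32.947 g.

32.95 g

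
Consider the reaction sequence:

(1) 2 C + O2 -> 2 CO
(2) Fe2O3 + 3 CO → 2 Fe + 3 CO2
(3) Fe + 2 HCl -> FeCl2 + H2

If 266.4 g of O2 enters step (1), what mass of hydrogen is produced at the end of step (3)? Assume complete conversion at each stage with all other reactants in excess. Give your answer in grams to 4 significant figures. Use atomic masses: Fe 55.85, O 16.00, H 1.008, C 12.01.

22.38 g

M(O2) = 2(16.00) = 32.00 g/mol.
M(H2) = 2(1.008) = 2.016 g/mol.
n(O2) = 266.4 / 32.00 = 8.3250 mol.
Reaction (1): O2→CO ratio 1:2 ⇒ n(CO) = 16.650 mol.
Reaction (2): CO→Fe ratio 3:2 ⇒ n(Fe) = 11.100 mol.
Reaction (3): Fe→H2 ratio 1:1 ⇒ n(H2) = 11.100 mol.
Mass of H2 = 11.100 × 2.016 = 22.378 g.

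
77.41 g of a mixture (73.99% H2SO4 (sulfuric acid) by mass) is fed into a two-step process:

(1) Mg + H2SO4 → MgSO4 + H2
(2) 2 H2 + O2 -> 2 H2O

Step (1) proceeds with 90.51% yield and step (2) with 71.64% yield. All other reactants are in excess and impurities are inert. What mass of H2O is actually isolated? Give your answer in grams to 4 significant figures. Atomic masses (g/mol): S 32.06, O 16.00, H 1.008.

6.822 g

Pure H2SO4 = 77.41 × 0.7399 = 57.276 g.
M(H2SO4) = 2(1.008) + 32.06 + 4(16.00) = 98.076 g/mol.
M(H2O) = 2(1.008) + 16.00 = 18.016 g/mol.
n(H2SO4) = 57.276 / 98.076 = 0.58399 mol.
Step 1 (H2SO4:H2 = 1:1): theoretical n(H2) = 0.58399 mol; at 90.51% yield, n(H2) = 0.52857 mol.
Step 2 (H2:H2O = 2:2): theoretical n(H2O) = 0.52857 mol, so theoretical mass = 0.52857 × 18.016 = 9.5227 g.
At 71.64% yield, actual mass of H2O = 9.5227 × 0.7164 = 6.8221 g.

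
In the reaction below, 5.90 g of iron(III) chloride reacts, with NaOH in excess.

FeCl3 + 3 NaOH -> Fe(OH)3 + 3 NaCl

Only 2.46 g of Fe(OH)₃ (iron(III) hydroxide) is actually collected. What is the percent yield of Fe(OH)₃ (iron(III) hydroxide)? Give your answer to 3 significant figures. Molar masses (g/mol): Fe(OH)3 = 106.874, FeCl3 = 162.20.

n(FeCl3) = 5.900 g / 162.20 g/mol = 0.03637 mol.
From the equation the FeCl3:Fe(OH)3 mole ratio is 1:1, so n(Fe(OH)3) = 0.03637 × 1/1 = 0.03637 mol.
Mass of Fe(OH)3 = 0.03637 mol × 106.874 g/mol = 3.888 g.
This is the theoretical yield. Percent yield = 2.46 g / 3.888 g × 100% = 63.28%.

63.3 %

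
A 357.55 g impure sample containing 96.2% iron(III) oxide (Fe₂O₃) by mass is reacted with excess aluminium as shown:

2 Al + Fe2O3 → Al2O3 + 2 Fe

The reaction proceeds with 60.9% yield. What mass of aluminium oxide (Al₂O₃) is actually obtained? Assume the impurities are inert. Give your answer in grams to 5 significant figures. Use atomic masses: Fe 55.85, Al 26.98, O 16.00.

133.74 g

Pure Fe2O3 available = 357.55 g × 0.962 = 343.963 g.
M(Fe2O3) = 2(55.85) + 3(16.00) = 159.70 g/mol.
M(Al2O3) = 2(26.98) + 3(16.00) = 101.96 g/mol.
n(Fe2O3) = 343.963 g / 159.70 g/mol = 2.15381 mol.
From the equation the Fe2O3:Al2O3 mole ratio is 1:1, so n(Al2O3) = 2.15381 × 1/1 = 2.15381 mol.
Mass of Al2O3 = 2.15381 mol × 101.96 g/mol = 219.602 g.
Actual mass collected = 219.602 g × 0.609 = 133.738 g.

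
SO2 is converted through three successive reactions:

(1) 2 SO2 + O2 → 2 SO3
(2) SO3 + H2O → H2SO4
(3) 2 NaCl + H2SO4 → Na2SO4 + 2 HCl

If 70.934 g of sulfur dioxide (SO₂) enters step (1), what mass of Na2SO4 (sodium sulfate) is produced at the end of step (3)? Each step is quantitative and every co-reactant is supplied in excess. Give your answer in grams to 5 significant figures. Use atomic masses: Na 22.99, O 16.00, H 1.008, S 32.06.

157.28 g

M(SO2) = 32.06 + 2(16.00) = 64.06 g/mol.
M(Na2SO4) = 2(22.99) + 32.06 + 4(16.00) = 142.04 g/mol.
n(SO2) = 70.934 / 64.06 = 1.10731 mol.
Reaction (1): SO2→SO3 ratio 2:2 ⇒ n(SO3) = 1.10731 mol.
Reaction (2): SO3→H2SO4 ratio 1:1 ⇒ n(H2SO4) = 1.10731 mol.
Reaction (3): H2SO4→Na2SO4 ratio 1:1 ⇒ n(Na2SO4) = 1.10731 mol.
Mass of Na2SO4 = 1.10731 × 142.04 = 157.282 g.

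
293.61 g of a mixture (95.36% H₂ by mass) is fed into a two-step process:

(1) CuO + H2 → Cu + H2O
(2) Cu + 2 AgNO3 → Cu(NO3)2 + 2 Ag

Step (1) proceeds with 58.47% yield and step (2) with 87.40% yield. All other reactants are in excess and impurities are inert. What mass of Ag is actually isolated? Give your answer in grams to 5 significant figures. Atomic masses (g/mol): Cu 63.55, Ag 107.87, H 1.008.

Pure H2 = 293.61 × 0.9536 = 279.986 g.
M(H2) = 2(1.008) = 2.016 g/mol.
M(Ag) = 107.87 g/mol.
n(H2) = 279.986 / 2.016 = 138.882 mol.
Step 1 (H2:Cu = 1:1): theoretical n(Cu) = 138.882 mol; at 58.47% yield, n(Cu) = 81.2044 mol.
Step 2 (Cu:Ag = 1:2): theoretical n(Ag) = 162.409 mol, so theoretical mass = 162.409 × 107.87 = 17519.0 g.
At 87.40% yield, actual mass of Ag = 17519.0 × 0.8740 = 15311.6 g.

15312 g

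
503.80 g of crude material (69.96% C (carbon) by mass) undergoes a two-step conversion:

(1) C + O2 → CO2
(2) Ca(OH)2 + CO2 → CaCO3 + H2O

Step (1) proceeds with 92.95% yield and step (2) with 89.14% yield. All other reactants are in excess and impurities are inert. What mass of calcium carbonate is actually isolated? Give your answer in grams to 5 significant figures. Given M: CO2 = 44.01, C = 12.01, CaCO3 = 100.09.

Pure C = 503.80 × 0.6996 = 352.458 g.
n(C) = 352.458 / 12.01 = 29.3471 mol.
Step 1 (C:CO2 = 1:1): theoretical n(CO2) = 29.3471 mol; at 92.95% yield, n(CO2) = 27.2781 mol.
Step 2 (CO2:CaCO3 = 1:1): theoretical n(CaCO3) = 27.2781 mol, so theoretical mass = 27.2781 × 100.09 = 2730.27 g.
At 89.14% yield, actual mass of CaCO3 = 2730.27 × 0.8914 = 2433.76 g.

2433.8 g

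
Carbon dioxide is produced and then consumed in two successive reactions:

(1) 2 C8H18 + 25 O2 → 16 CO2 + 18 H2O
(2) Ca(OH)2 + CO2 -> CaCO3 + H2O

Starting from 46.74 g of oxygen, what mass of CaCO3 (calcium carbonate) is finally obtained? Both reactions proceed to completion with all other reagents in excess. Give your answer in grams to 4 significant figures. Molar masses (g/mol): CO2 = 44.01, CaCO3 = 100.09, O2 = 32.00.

93.56 g

n(O2) = 46.740 / 32.00 = 1.4606 mol.
Step 1 gives a 25:16 ratio of O2 to CO2, so n(CO2) = 0.93480 mol.
In step 2 the CO2:CaCO3 ratio is 1:1, so n(CaCO3) = 0.93480 mol.
Mass of CaCO3 = 0.93480 × 100.09 = 93.564 g.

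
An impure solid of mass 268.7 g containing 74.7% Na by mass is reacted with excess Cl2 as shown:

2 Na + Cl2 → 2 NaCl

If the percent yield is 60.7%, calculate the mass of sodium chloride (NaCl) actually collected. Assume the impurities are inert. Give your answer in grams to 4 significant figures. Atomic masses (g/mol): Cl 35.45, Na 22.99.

309.7 g

Pure Na available = 268.7 g × 0.747 = 200.72 g.
M(Na) = 22.99 g/mol.
M(NaCl) = 22.99 + 35.45 = 58.44 g/mol.
n(Na) = 200.72 g / 22.99 g/mol = 8.7307 mol.
From the equation the Na:NaCl mole ratio is 2:2, so n(NaCl) = 8.7307 × 2/2 = 8.7307 mol.
Mass of NaCl = 8.7307 mol × 58.44 g/mol = 510.22 g.
Actual mass collected = 510.22 g × 0.607 = 309.70 g.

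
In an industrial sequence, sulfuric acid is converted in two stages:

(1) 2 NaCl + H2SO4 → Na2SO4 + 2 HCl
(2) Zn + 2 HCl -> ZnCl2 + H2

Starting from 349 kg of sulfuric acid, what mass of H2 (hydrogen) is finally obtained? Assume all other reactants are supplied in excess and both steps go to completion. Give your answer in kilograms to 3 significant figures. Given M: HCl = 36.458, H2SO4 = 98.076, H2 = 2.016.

349 kg = 349000 g.
n(H2SO4) = 349000 / 98.076 = 3558 mol.
Step 1 gives a 1:2 ratio of H2SO4 to HCl, so n(HCl) = 7117 mol.
In step 2 the HCl:H2 ratio is 2:1, so n(H2) = 3558 mol.
Mass of H2 = 3558 × 2.016 = 7174 g = 7.17 kg.

7.17 kg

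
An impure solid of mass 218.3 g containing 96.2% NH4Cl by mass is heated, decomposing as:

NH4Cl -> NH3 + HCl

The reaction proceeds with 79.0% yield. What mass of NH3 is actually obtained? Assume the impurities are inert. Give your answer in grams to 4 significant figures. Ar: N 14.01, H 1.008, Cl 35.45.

52.83 g

Pure NH4Cl available = 218.3 g × 0.962 = 210.00 g.
M(NH4Cl) = 14.01 + 4(1.008) + 35.45 = 53.492 g/mol.
M(NH3) = 14.01 + 3(1.008) = 17.034 g/mol.
n(NH4Cl) = 210.00 g / 53.492 g/mol = 3.9259 mol.
From the equation the NH4Cl:NH3 mole ratio is 1:1, so n(NH3) = 3.9259 × 1/1 = 3.9259 mol.
Mass of NH3 = 3.9259 mol × 17.034 g/mol = 66.874 g.
Actual mass collected = 66.874 g × 0.790 = 52.830 g.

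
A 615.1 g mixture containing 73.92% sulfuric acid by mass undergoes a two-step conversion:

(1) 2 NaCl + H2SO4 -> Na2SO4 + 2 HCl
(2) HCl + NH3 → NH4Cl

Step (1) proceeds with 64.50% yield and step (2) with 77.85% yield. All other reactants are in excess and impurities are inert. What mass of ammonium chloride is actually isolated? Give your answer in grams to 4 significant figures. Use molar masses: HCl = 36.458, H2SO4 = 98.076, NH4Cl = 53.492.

249.0 g

Pure H2SO4 = 615.1 × 0.7392 = 454.68 g.
n(H2SO4) = 454.68 / 98.076 = 4.6360 mol.
Step 1 (H2SO4:HCl = 1:2): theoretical n(HCl) = 9.2720 mol; at 64.50% yield, n(HCl) = 5.9805 mol.
Step 2 (HCl:NH4Cl = 1:1): theoretical n(NH4Cl) = 5.9805 mol, so theoretical mass = 5.9805 × 53.492 = 319.91 g.
At 77.85% yield, actual mass of NH4Cl = 319.91 × 0.7785 = 249.05 g.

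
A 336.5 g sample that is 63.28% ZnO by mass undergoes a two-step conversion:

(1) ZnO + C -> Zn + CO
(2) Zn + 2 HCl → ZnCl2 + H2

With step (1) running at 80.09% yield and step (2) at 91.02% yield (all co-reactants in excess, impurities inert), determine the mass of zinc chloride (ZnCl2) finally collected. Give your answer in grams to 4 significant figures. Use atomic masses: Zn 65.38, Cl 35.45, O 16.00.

259.9 g

Pure ZnO = 336.5 × 0.6328 = 212.94 g.
M(ZnO) = 65.38 + 16.00 = 81.38 g/mol.
M(ZnCl2) = 65.38 + 2(35.45) = 136.28 g/mol.
n(ZnO) = 212.94 / 81.38 = 2.6166 mol.
Step 1 (ZnO:Zn = 1:1): theoretical n(Zn) = 2.6166 mol; at 80.09% yield, n(Zn) = 2.0956 mol.
Step 2 (Zn:ZnCl2 = 1:1): theoretical n(ZnCl2) = 2.0956 mol, so theoretical mass = 2.0956 × 136.28 = 285.59 g.
At 91.02% yield, actual mass of ZnCl2 = 285.59 × 0.9102 = 259.94 g.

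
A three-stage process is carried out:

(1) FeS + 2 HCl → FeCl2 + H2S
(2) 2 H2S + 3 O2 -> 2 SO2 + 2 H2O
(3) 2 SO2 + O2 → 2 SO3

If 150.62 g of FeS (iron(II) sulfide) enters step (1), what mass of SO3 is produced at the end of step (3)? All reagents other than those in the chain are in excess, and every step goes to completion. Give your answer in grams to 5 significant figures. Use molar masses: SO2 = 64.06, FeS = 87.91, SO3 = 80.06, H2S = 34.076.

137.17 g

n(FeS) = 150.62 / 87.91 = 1.71334 mol.
Reaction (1): FeS→H2S ratio 1:1 ⇒ n(H2S) = 1.71334 mol.
Reaction (2): H2S→SO2 ratio 2:2 ⇒ n(SO2) = 1.71334 mol.
Reaction (3): SO2→SO3 ratio 2:2 ⇒ n(SO3) = 1.71334 mol.
Mass of SO3 = 1.71334 × 80.06 = 137.170 g.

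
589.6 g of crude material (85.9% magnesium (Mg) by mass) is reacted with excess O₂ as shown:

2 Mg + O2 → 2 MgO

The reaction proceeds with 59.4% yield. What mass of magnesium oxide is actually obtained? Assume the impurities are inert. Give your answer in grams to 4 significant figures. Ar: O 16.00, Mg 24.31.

498.8 g

Pure Mg available = 589.6 g × 0.859 = 506.47 g.
M(Mg) = 24.31 g/mol.
M(MgO) = 24.31 + 16.00 = 40.31 g/mol.
n(Mg) = 506.47 g / 24.31 g/mol = 20.834 mol.
From the equation the Mg:MgO mole ratio is 2:2, so n(MgO) = 20.834 × 2/2 = 20.834 mol.
Mass of MgO = 20.834 mol × 40.31 g/mol = 839.81 g.
Actual mass collected = 839.81 g × 0.594 = 498.84 g.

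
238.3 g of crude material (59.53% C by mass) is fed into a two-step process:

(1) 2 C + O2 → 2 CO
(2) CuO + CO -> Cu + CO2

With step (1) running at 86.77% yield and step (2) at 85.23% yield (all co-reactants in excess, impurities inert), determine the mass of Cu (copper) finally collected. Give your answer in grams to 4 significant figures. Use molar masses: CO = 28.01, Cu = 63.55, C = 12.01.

555.1 g

Pure C = 238.3 × 0.5953 = 141.86 g.
n(C) = 141.86 / 12.01 = 11.812 mol.
Step 1 (C:CO = 2:2): theoretical n(CO) = 11.812 mol; at 86.77% yield, n(CO) = 10.249 mol.
Step 2 (CO:Cu = 1:1): theoretical n(Cu) = 10.249 mol, so theoretical mass = 10.249 × 63.55 = 651.33 g.
At 85.23% yield, actual mass of Cu = 651.33 × 0.8523 = 555.13 g.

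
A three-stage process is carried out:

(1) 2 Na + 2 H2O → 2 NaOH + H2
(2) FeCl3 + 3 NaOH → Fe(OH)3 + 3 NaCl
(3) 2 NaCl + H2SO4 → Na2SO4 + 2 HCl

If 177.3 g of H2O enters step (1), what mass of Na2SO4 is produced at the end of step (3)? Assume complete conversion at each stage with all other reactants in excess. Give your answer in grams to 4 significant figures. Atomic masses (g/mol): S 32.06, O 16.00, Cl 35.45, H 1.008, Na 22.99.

M(H2O) = 2(1.008) + 16.00 = 18.016 g/mol.
M(Na2SO4) = 2(22.99) + 32.06 + 4(16.00) = 142.04 g/mol.
n(H2O) = 177.3 / 18.016 = 9.8413 mol.
Reaction (1): H2O→NaOH ratio 2:2 ⇒ n(NaOH) = 9.8413 mol.
Reaction (2): NaOH→NaCl ratio 3:3 ⇒ n(NaCl) = 9.8413 mol.
Reaction (3): NaCl→Na2SO4 ratio 2:1 ⇒ n(Na2SO4) = 4.9206 mol.
Mass of Na2SO4 = 4.9206 × 142.04 = 698.93 g.

698.9 g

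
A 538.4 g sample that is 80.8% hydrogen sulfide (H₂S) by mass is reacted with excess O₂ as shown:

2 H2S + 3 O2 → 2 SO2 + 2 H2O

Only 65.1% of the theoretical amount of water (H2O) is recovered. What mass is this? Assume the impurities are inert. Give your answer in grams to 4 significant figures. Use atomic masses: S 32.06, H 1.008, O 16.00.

Pure H2S available = 538.4 g × 0.808 = 435.03 g.
M(H2S) = 2(1.008) + 32.06 = 34.076 g/mol.
M(H2O) = 2(1.008) + 16.00 = 18.016 g/mol.
n(H2S) = 435.03 g / 34.076 g/mol = 12.766 mol.
From the equation the H2S:H2O mole ratio is 2:2, so n(H2O) = 12.766 × 2/2 = 12.766 mol.
Mass of H2O = 12.766 mol × 18.016 g/mol = 230.00 g.
Actual mass collected = 230.00 g × 0.651 = 149.73 g.

149.7 g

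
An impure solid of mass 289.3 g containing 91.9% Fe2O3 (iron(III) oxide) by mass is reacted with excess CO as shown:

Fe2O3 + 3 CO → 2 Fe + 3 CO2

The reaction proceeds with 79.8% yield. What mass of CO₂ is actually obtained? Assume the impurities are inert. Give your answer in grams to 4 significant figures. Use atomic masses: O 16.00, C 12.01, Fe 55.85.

175.4 g

Pure Fe2O3 available = 289.3 g × 0.919 = 265.87 g.
M(Fe2O3) = 2(55.85) + 3(16.00) = 159.70 g/mol.
M(CO2) = 12.01 + 2(16.00) = 44.01 g/mol.
n(Fe2O3) = 265.87 g / 159.70 g/mol = 1.6648 mol.
From the equation the Fe2O3:CO2 mole ratio is 1:3, so n(CO2) = 1.6648 × 3/1 = 4.9944 mol.
Mass of CO2 = 4.9944 mol × 44.01 g/mol = 219.80 g.
Actual mass collected = 219.80 g × 0.798 = 175.40 g.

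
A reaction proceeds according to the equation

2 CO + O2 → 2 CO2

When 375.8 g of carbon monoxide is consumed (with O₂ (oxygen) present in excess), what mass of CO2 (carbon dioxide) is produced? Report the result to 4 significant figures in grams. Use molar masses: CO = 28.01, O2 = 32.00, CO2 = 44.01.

n(CO) = 375.80 g / 28.01 g/mol = 13.417 mol.
From the equation the CO:CO2 mole ratio is 2:2, so n(CO2) = 13.417 × 2/2 = 13.417 mol.
Mass of CO2 = 13.417 mol × 44.01 g/mol = 590.47 g.

590.5 g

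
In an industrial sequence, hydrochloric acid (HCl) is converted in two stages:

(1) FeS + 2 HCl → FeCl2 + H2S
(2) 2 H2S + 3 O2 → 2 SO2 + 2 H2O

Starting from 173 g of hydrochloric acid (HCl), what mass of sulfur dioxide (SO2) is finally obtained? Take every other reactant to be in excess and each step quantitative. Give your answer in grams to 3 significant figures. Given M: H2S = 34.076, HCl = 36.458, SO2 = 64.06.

n(HCl) = 173.0 / 36.458 = 4.745 mol.
Step 1 gives a 2:1 ratio of HCl to H2S, so n(H2S) = 2.373 mol.
In step 2 the H2S:SO2 ratio is 2:2, so n(SO2) = 2.373 mol.
Mass of SO2 = 2.373 × 64.06 = 152.0 g.

152 g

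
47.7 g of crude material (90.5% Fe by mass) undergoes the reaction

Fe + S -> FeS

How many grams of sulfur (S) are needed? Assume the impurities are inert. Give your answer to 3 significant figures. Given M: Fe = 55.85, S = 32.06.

Mass of pure Fe = 47.7 g × 0.905 = 43.17 g.
n(Fe) = 43.17 g / 55.85 g/mol = 0.7729 mol.
From the equation the Fe:S mole ratio is 1:1, so n(S) = 0.7729 × 1/1 = 0.7729 mol.
Mass of S = 0.7729 mol × 32.06 g/mol = 24.78 g.

24.8 g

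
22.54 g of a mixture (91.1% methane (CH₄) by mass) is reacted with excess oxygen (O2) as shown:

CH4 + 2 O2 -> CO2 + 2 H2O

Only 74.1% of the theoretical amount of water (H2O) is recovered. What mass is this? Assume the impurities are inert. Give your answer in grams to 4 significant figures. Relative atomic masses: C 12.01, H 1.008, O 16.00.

Pure CH4 available = 22.54 g × 0.911 = 20.534 g.
M(CH4) = 12.01 + 4(1.008) = 16.042 g/mol.
M(H2O) = 2(1.008) + 16.00 = 18.016 g/mol.
n(CH4) = 20.534 g / 16.042 g/mol = 1.2800 mol.
From the equation the CH4:H2O mole ratio is 1:2, so n(H2O) = 1.2800 × 2/1 = 2.5600 mol.
Mass of H2O = 2.5600 mol × 18.016 g/mol = 46.121 g.
Actual mass collected = 46.121 g × 0.741 = 34.176 g.

34.18 g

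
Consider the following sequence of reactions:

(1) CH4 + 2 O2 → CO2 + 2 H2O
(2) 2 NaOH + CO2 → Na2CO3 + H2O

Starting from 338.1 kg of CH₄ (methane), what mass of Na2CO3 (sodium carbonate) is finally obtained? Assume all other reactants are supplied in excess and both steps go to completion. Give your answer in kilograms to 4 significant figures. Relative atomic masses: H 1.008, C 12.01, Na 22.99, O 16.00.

M(CH4) = 12.01 + 4(1.008) = 16.042 g/mol.
M(Na2CO3) = 2(22.99) + 12.01 + 3(16.00) = 105.99 g/mol.
338.1 kg = 338100 g.
n(CH4) = 338100 / 16.042 = 21076 mol.
Step 1 gives a 1:1 ratio of CH4 to CO2, so n(CO2) = 21076 mol.
In step 2 the CO2:Na2CO3 ratio is 1:1, so n(Na2CO3) = 21076 mol.
Mass of Na2CO3 = 21076 × 105.99 = 2.2338 × 10^6 g = 2234 kg.

2234 kg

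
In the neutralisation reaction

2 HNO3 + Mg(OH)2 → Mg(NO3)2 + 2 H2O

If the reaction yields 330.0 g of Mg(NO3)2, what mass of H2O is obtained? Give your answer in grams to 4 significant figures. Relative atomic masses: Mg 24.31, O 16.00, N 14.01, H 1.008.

80.16 g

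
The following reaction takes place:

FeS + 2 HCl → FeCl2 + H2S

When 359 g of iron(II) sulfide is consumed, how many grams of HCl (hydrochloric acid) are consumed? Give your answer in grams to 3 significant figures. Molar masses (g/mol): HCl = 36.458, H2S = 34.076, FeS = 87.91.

n(FeS) = 359.0 g / 87.91 g/mol = 4.084 mol.
From the equation the FeS:HCl mole ratio is 1:2, so n(HCl) = 4.084 × 2/1 = 8.167 mol.
Mass of HCl = 8.167 mol × 36.458 g/mol = 297.8 g.

298 g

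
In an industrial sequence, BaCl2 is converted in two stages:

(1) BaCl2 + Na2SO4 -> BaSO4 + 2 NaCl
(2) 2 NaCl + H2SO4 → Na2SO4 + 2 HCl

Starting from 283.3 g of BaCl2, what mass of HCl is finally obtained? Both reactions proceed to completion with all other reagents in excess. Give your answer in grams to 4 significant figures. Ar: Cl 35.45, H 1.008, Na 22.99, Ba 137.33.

M(BaCl2) = 137.33 + 2(35.45) = 208.23 g/mol.
M(HCl) = 1.008 + 35.45 = 36.458 g/mol.
n(BaCl2) = 283.30 / 208.23 = 1.3605 mol.
Step 1 gives a 1:2 ratio of BaCl2 to NaCl, so n(NaCl) = 2.7210 mol.
In step 2 the NaCl:HCl ratio is 2:2, so n(HCl) = 2.7210 mol.
Mass of HCl = 2.7210 × 36.458 = 99.203 g.

99.20 g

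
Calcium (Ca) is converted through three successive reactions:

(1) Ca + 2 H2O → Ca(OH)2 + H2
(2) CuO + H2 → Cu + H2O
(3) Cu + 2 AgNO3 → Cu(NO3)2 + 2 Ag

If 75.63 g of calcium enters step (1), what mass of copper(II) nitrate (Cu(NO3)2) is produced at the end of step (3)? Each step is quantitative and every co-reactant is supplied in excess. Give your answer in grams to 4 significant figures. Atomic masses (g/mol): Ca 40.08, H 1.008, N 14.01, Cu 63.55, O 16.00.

353.9 g

M(Ca) = 40.08 g/mol.
M(Cu(NO3)2) = 63.55 + 2(14.01) + 6(16.00) = 187.57 g/mol.
n(Ca) = 75.63 / 40.08 = 1.8870 mol.
Reaction (1): Ca→H2 ratio 1:1 ⇒ n(H2) = 1.8870 mol.
Reaction (2): H2→Cu ratio 1:1 ⇒ n(Cu) = 1.8870 mol.
Reaction (3): Cu→Cu(NO3)2 ratio 1:1 ⇒ n(Cu(NO3)2) = 1.8870 mol.
Mass of Cu(NO3)2 = 1.8870 × 187.57 = 353.94 g.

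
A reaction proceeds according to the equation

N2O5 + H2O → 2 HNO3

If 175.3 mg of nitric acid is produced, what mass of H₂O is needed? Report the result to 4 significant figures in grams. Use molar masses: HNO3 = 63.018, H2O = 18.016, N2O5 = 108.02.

0.02506 g

Convert: 175.3 mg = 0.17530 g.
n(HNO3) = 0.17530 g / 63.018 g/mol = 0.0027817 mol.
From the equation the HNO3:H2O mole ratio is 2:1, so n(H2O) = 0.0027817 × 1/2 = 0.0013909 mol.
Mass of H2O = 0.0013909 mol × 18.016 g/mol = 0.025058 g.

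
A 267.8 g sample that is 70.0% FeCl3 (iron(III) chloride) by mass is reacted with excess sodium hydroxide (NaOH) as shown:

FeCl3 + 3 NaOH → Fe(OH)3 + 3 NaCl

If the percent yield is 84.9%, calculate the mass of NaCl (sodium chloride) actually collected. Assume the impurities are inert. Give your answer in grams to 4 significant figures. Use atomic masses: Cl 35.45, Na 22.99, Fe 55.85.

Pure FeCl3 available = 267.8 g × 0.700 = 187.46 g.
M(FeCl3) = 55.85 + 3(35.45) = 162.20 g/mol.
M(NaCl) = 22.99 + 35.45 = 58.44 g/mol.
n(FeCl3) = 187.46 g / 162.20 g/mol = 1.1557 mol.
From the equation the FeCl3:NaCl mole ratio is 1:3, so n(NaCl) = 1.1557 × 3/1 = 3.4672 mol.
Mass of NaCl = 3.4672 mol × 58.44 g/mol = 202.62 g.
Actual mass collected = 202.62 g × 0.849 = 172.03 g.

172.0 g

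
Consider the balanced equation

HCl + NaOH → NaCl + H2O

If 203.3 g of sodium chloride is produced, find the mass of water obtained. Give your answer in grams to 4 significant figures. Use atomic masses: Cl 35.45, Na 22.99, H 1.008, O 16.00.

62.67 g

M(NaCl) = 22.99 + 35.45 = 58.44 g/mol.
M(H2O) = 2(1.008) + 16.00 = 18.016 g/mol.
n(NaCl) = 203.30 g / 58.44 g/mol = 3.4788 mol.
From the equation the NaCl:H2O mole ratio is 1:1, so n(H2O) = 3.4788 × 1/1 = 3.4788 mol.
Mass of H2O = 3.4788 mol × 18.016 g/mol = 62.674 g.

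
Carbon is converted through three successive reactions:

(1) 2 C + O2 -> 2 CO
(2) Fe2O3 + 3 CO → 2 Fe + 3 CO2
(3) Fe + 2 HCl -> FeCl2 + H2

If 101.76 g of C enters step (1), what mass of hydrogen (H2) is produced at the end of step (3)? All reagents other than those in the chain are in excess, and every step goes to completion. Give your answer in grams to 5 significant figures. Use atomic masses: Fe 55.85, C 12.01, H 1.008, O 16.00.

M(C) = 12.01 g/mol.
M(H2) = 2(1.008) = 2.016 g/mol.
n(C) = 101.76 / 12.01 = 8.47294 mol.
Reaction (1): C→CO ratio 2:2 ⇒ n(CO) = 8.47294 mol.
Reaction (2): CO→Fe ratio 3:2 ⇒ n(Fe) = 5.64863 mol.
Reaction (3): Fe→H2 ratio 1:1 ⇒ n(H2) = 5.64863 mol.
Mass of H2 = 5.64863 × 2.016 = 11.3876 g.

11.388 g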